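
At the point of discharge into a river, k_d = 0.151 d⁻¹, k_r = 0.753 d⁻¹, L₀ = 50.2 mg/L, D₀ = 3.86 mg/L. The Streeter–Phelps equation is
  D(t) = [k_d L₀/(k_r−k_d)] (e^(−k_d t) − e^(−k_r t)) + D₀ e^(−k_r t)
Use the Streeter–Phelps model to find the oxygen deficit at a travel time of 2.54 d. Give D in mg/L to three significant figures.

k_d L₀/(k_r−k_d) = 0.151×50.2/(0.753−0.151) = 7.580/0.6020 = 12.59 mg/L.
e^(−k_d t) = e^(−0.151×2.540) = 0.6814; e^(−k_r t) = e^(−0.753×2.540) = 0.1477.
D = 12.59 × (0.6814 − 0.1477) + 3.86 × 0.1477 = 6.721 + 0.5701 = 7.291 mg/L.

D ≈ 7.29 mg/L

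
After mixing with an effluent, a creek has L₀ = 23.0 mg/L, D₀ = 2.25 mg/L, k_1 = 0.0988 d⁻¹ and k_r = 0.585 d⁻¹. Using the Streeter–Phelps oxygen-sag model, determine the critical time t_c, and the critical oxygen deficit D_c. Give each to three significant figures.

t_c ≈ 2.31 d; D_c ≈ 3.09 mg/L

t_c = [1/(k_r−k_1)] ln[(k_r/k_1)(1 − D₀(k_r−k_1)/(k_1 L₀))]
= [1/(0.585−0.0988)] ln[(0.585/0.0988)(1 − 2.25×0.4862/(0.0988×23.0))]
= (1/0.4862) ln[5.921 × 0.5186] = 2.057 × ln(3.071) = 2.057 × 1.122 = 2.307 d.
D_c = (k_1/k_r) L₀ e^(−k_1 t_c) = (0.0988/0.585) × 23.0 × e^(−0.0988×2.307) = 0.1689 × 23.0 × 0.7961 = 3.093 mg/L.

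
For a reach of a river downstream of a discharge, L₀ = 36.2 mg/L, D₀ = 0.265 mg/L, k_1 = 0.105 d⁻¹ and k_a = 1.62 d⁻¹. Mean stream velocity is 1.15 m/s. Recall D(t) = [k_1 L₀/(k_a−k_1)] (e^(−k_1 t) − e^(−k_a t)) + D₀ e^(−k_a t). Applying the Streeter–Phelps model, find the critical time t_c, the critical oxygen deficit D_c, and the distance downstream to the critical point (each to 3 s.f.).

At the critical point dD/dt = 0, so k_1 L₀ e^(−k_1 t) = k_a D. Substituting D(t) from the Streeter–Phelps equation and solving for t gives
t_c = ln[(k_a/k_1)(1 − D₀(k_a−k_1)/(k_1 L₀))] / (k_a−k_1).
Here k_a−k_1 = 1.515 d⁻¹ and 1 − D₀(k_a−k_1)/(k_1 L₀) = 1 − 0.265×1.515/(0.105×36.2) = 0.8944, so
t_c = ln(15.43 × 0.8944) / 1.515 = 2.625 / 1.515 = 1.732 d.
D_c = (k_1/k_a) L₀ e^(−k_1 t_c) = (0.105/1.62) × 36.2 × e^(−0.105×1.732) = 0.06481 × 36.2 × 0.8337 = 1.956 mg/L.
x_c = v t_c = 1.15 m/s × 1.732 d × 86400 s/d = 172100 m ≈ 172 km.

t_c ≈ 1.73 d; D_c ≈ 1.96 mg/L; x_c ≈ 172 km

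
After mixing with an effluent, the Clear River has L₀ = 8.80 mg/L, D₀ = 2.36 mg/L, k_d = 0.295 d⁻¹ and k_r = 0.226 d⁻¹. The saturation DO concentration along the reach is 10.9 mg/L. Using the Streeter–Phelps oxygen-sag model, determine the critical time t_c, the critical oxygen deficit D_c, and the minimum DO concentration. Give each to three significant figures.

t_c ≈ 2.98 d; D_c ≈ 4.77 mg/L; min DO ≈ 6.13 mg/L

t_c = [1/(k_r−k_d)] ln[(k_r/k_d)(1 − D₀(k_r−k_d)/(k_d L₀))]
= [1/(0.226−0.295)] ln[(0.226/0.295)(1 − 2.36×-0.06900/(0.295×8.80))]
= (1/-0.06900) ln[0.7661 × 1.063] = -14.49 × ln(0.8142) = -14.49 × -0.2056 = 2.980 d.
L(t_c) = L₀ e^(−k_d t_c) = 8.80 × 0.4152 = 3.654 mg/L, and at the critical point k_r D_c = k_d L, so D_c = (0.295/0.226) × 3.654 = 4.769 mg/L.
Minimum DO = C_s − D_c = 10.9 − 4.769 = 6.131 mg/L.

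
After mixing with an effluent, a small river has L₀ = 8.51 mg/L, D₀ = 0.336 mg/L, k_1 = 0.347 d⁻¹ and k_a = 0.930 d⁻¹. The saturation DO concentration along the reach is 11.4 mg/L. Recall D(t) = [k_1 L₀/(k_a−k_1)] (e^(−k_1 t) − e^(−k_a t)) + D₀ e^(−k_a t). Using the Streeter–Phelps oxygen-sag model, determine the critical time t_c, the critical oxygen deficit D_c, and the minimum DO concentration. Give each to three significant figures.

t_c ≈ 1.57 d; D_c ≈ 1.84 mg/L; min DO ≈ 9.56 mg/L

t_c = [1/(k_a−k_1)] ln[(k_a/k_1)(1 − D₀(k_a−k_1)/(k_1 L₀))]
= [1/(0.930−0.347)] ln[(0.930/0.347)(1 − 0.336×0.5830/(0.347×8.51))]
= (1/0.5830) ln[2.680 × 0.9337] = 1.715 × ln(2.502) = 1.715 × 0.9172 = 1.573 d.
D_c = (k_1/k_a) L₀ e^(−k_1 t_c) = (0.347/0.930) × 8.51 × e^(−0.347×1.573) = 0.3731 × 8.51 × 0.5793 = 1.839 mg/L.
Minimum DO = C_s − D_c = 11.4 − 1.839 = 9.561 mg/L.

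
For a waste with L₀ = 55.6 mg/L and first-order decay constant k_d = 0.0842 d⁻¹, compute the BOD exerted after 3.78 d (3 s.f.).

y_t = L₀(1 − e^(−k_d t)) = 55.6 × (1 − e^(−0.0842×3.78))
= 55.6 × (1 − 0.7274) = 55.6 × 0.2726 = 15.16 mg/L.

y ≈ 15.2 mg/L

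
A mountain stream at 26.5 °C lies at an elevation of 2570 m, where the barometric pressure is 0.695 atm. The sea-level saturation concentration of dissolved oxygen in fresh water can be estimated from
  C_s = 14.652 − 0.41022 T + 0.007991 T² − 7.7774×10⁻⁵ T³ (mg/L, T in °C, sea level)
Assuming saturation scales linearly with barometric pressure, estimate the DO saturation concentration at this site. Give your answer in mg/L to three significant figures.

At sea level: C_s = 14.652 − 0.41022×26.5 + 0.007991×26.5² − 7.7774×10⁻⁵×26.5³ = 7.946 mg/L.
Pressure correction: C_s' = 7.946 × 0.695 = 5.522 mg/L.

C_s ≈ 5.52 mg/L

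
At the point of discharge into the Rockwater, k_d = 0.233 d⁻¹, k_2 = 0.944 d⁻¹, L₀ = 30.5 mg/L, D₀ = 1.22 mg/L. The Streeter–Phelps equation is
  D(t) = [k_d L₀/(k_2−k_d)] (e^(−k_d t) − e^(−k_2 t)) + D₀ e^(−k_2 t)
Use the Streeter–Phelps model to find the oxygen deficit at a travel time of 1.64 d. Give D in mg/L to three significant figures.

D ≈ 4.95 mg/L

k_d L₀/(k_2−k_d) = 0.233×30.5/(0.944−0.233) = 7.107/0.7110 = 9.995 mg/L.
e^(−k_d t) = e^(−0.233×1.640) = 0.6824; e^(−k_2 t) = e^(−0.944×1.640) = 0.2126.
D = 9.995 × (0.6824 − 0.2126) + 1.22 × 0.2126 = 4.695 + 0.2594 = 4.955 mg/L.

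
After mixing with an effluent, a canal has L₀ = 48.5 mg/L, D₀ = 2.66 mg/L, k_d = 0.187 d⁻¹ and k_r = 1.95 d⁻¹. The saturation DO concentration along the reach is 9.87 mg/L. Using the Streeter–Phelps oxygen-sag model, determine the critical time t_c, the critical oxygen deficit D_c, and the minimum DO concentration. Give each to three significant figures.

With k_r/k_d = 10.43 and 1 − D₀(k_r−k_d)/(k_d L₀) = 0.4829,
t_c = ln(10.43 × 0.4829) / (1.95 − 0.187) = ln(5.036) / 1.763 = 1.617/1.763 = 0.9170 d.
L(t_c) = L₀ e^(−k_d t_c) = 48.5 × 0.8424 = 40.86 mg/L, and at the critical point k_r D_c = k_d L, so D_c = (0.187/1.95) × 40.86 = 3.918 mg/L.
Minimum DO = C_s − D_c = 9.87 − 3.918 = 5.952 mg/L.

t_c ≈ 0.917 d; D_c ≈ 3.92 mg/L; min DO ≈ 5.95 mg/L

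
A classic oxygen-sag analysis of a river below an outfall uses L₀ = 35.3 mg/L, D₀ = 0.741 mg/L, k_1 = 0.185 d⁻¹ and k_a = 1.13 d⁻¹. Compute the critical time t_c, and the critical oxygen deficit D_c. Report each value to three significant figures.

At the critical point dD/dt = 0, so k_1 L₀ e^(−k_1 t) = k_a D. Substituting D(t) from the Streeter–Phelps equation and solving for t gives
t_c = ln[(k_a/k_1)(1 − D₀(k_a−k_1)/(k_1 L₀))] / (k_a−k_1).
Here k_a−k_1 = 0.9450 d⁻¹ and 1 − D₀(k_a−k_1)/(k_1 L₀) = 1 − 0.741×0.9450/(0.185×35.3) = 0.8928, so
t_c = ln(6.108 × 0.8928) / 0.9450 = 1.696 / 0.9450 = 1.795 d.
D_c = (k_1/k_a) L₀ e^(−k_1 t_c) = (0.185/1.13) × 35.3 × e^(−0.185×1.795) = 0.1637 × 35.3 × 0.7174 = 4.146 mg/L.

t_c ≈ 1.79 d; D_c ≈ 4.15 mg/L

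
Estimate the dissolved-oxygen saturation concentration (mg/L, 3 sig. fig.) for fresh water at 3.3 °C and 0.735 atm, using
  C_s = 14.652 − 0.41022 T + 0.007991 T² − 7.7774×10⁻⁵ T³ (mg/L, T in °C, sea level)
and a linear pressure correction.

At sea level: C_s = 14.652 − 0.41022×3.3 + 0.007991×3.3² − 7.7774×10⁻⁵×3.3³ = 13.38 mg/L.
Pressure correction: C_s' = 13.38 × 0.735 = 9.836 mg/L.

C_s ≈ 9.84 mg/L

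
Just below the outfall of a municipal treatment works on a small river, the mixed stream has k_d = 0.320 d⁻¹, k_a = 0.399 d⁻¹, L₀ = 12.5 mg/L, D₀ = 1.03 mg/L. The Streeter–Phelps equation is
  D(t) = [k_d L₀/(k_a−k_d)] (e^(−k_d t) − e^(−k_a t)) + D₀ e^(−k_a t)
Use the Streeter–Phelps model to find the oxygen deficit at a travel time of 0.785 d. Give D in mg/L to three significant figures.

k_d L₀/(k_a−k_d) = 0.320×12.5/(0.399−0.320) = 4.000/0.07900 = 50.63 mg/L.
e^(−k_d t) = e^(−0.320×0.7850) = 0.7779; e^(−k_a t) = e^(−0.399×0.7850) = 0.7311.
D = 50.63 × (0.7779 − 0.7311) + 1.03 × 0.7311 = 2.368 + 0.7530 = 3.121 mg/L.

D ≈ 3.12 mg/L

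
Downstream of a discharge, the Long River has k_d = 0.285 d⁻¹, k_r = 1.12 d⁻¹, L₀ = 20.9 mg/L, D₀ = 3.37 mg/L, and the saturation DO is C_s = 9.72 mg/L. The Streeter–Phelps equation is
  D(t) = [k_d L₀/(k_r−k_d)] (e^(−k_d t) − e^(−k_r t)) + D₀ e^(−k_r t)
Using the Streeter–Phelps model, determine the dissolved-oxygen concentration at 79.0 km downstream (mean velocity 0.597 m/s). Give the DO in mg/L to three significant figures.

Travel time t = x/v = 79.0 km / (0.597 m/s) = 79000 m / 0.597 m/s = 132300 s = 1.532 d.
k_d L₀/(k_r−k_d) = 0.285×20.9/(1.12−0.285) = 5.956/0.8350 = 7.134 mg/L.
e^(−k_d t) = e^(−0.285×1.532) = 0.6463; e^(−k_r t) = e^(−1.12×1.532) = 0.1799.
D = 7.134 × (0.6463 − 0.1799) + 3.37 × 0.1799 = 3.327 + 0.6063 = 3.933 mg/L.
DO = C_s − D = 9.72 − 3.933 = 5.787 mg/L.

DO ≈ 5.79 mg/L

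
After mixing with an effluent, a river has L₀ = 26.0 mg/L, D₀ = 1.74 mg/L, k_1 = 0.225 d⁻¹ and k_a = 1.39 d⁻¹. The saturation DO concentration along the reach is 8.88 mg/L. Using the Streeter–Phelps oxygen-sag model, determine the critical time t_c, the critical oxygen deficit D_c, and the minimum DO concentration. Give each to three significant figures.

t_c = [1/(k_a−k_1)] ln[(k_a/k_1)(1 − D₀(k_a−k_1)/(k_1 L₀))]
= [1/(1.39−0.225)] ln[(1.39/0.225)(1 − 1.74×1.165/(0.225×26.0))]
= (1/1.165) ln[6.178 × 0.6535] = 0.8584 × ln(4.037) = 0.8584 × 1.396 = 1.198 d.
L(t_c) = L₀ e^(−k_1 t_c) = 26.0 × 0.7637 = 19.86 mg/L, and at the critical point k_a D_c = k_1 L, so D_c = (0.225/1.39) × 19.86 = 3.214 mg/L.
Minimum DO = C_s − D_c = 8.88 − 3.214 = 5.666 mg/L.

t_c ≈ 1.20 d; D_c ≈ 3.21 mg/L; min DO ≈ 5.67 mg/L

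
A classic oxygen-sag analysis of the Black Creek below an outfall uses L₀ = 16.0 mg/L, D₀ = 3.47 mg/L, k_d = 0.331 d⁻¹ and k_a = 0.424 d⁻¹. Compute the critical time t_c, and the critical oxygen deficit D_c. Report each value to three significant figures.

t_c ≈ 1.99 d; D_c ≈ 6.47 mg/L

t_c = [1/(k_a−k_d)] ln[(k_a/k_d)(1 − D₀(k_a−k_d)/(k_d L₀))]
= [1/(0.424−0.331)] ln[(0.424/0.331)(1 − 3.47×0.09300/(0.331×16.0))]
= (1/0.09300) ln[1.281 × 0.9391] = 10.75 × ln(1.203) = 10.75 × 0.1847 = 1.987 d.
D_c = (k_d/k_a) L₀ e^(−k_d t_c) = (0.331/0.424) × 16.0 × e^(−0.331×1.987) = 0.7807 × 16.0 × 0.5181 = 6.472 mg/L.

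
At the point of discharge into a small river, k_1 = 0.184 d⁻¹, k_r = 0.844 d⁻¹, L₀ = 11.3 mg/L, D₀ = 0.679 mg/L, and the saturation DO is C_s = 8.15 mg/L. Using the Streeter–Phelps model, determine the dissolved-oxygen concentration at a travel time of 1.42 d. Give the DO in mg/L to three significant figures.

DO ≈ 6.47 mg/L

k_1 L₀/(k_r−k_1) = 0.184×11.3/(0.844−0.184) = 2.079/0.6600 = 3.150 mg/L.
e^(−k_1 t) = e^(−0.184×1.420) = 0.7701; e^(−k_r t) = e^(−0.844×1.420) = 0.3017.
D = 3.150 × (0.7701 − 0.3017) + 0.679 × 0.3017 = 1.476 + 0.2048 = 1.680 mg/L.
DO = C_s − D = 8.15 − 1.680 = 6.470 mg/L.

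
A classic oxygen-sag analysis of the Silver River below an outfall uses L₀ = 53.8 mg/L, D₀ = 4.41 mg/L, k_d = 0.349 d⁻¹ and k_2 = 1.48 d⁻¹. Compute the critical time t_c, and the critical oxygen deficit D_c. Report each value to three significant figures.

t_c ≈ 1.00 d; D_c ≈ 8.94 mg/L

With k_2/k_d = 4.241 and 1 − D₀(k_2−k_d)/(k_d L₀) = 0.7344,
t_c = ln(4.241 × 0.7344) / (1.48 − 0.349) = ln(3.114) / 1.131 = 1.136/1.131 = 1.004 d.
D_c = (k_d/k_2) L₀ e^(−k_d t_c) = (0.349/1.48) × 53.8 × e^(−0.349×1.004) = 0.2358 × 53.8 × 0.7043 = 8.935 mg/L.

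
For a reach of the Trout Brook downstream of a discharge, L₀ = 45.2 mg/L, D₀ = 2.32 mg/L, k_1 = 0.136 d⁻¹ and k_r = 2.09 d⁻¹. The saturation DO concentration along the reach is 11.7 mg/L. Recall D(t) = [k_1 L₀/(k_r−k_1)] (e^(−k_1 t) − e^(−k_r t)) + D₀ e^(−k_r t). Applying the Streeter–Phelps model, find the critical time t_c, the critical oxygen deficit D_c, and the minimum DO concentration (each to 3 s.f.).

t_c = [1/(k_r−k_1)] ln[(k_r/k_1)(1 − D₀(k_r−k_1)/(k_1 L₀))]
= [1/(2.09−0.136)] ln[(2.09/0.136)(1 − 2.32×1.954/(0.136×45.2))]
= (1/1.954) ln[15.37 × 0.2625] = 0.5118 × ln(4.035) = 0.5118 × 1.395 = 0.7139 d.
D_c = (k_1/k_r) L₀ e^(−k_1 t_c) = (0.136/2.09) × 45.2 × e^(−0.136×0.7139) = 0.06507 × 45.2 × 0.9075 = 2.669 mg/L.
Minimum DO = C_s − D_c = 11.7 − 2.669 = 9.031 mg/L.

t_c ≈ 0.714 d; D_c ≈ 2.67 mg/L; min DO ≈ 9.03 mg/L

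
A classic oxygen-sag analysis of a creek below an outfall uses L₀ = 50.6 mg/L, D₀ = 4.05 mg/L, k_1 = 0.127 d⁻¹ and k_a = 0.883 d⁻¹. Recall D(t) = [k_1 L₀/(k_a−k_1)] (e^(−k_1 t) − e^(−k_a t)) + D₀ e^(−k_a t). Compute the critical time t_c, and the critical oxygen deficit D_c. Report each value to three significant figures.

t_c ≈ 1.71 d; D_c ≈ 5.86 mg/L

With k_a/k_1 = 6.953 and 1 − D₀(k_a−k_1)/(k_1 L₀) = 0.5235,
t_c = ln(6.953 × 0.5235) / (0.883 − 0.127) = ln(3.640) / 0.7560 = 1.292/0.7560 = 1.709 d.
L(t_c) = L₀ e^(−k_1 t_c) = 50.6 × 0.8049 = 40.73 mg/L, and at the critical point k_a D_c = k_1 L, so D_c = (0.127/0.883) × 40.73 = 5.858 mg/L.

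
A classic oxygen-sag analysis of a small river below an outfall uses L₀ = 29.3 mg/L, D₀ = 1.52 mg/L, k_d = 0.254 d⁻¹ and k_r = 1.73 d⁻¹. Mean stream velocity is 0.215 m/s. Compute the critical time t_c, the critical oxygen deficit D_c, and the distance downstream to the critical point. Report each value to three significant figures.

t_c = [1/(k_r−k_d)] ln[(k_r/k_d)(1 − D₀(k_r−k_d)/(k_d L₀))]
= [1/(1.73−0.254)] ln[(1.73/0.254)(1 − 1.52×1.476/(0.254×29.3))]
= (1/1.476) ln[6.811 × 0.6985] = 0.6775 × ln(4.758) = 0.6775 × 1.560 = 1.057 d.
L(t_c) = L₀ e^(−k_d t_c) = 29.3 × 0.7646 = 22.40 mg/L, and at the critical point k_r D_c = k_d L, so D_c = (0.254/1.73) × 22.40 = 3.289 mg/L.
x_c = v t_c = 0.215 m/s × 1.057 d × 86400 s/d = 19630 m ≈ 19.6 km.

t_c ≈ 1.06 d; D_c ≈ 3.29 mg/L; x_c ≈ 19.6 km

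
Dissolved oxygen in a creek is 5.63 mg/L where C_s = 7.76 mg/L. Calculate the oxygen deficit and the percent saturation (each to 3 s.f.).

D ≈ 2.13 mg/L; 72.6 % saturation

D = C_s − C = 7.76 − 5.63 = 2.13 mg/L.
% saturation = 5.63/7.76 × 100 = 72.6 %.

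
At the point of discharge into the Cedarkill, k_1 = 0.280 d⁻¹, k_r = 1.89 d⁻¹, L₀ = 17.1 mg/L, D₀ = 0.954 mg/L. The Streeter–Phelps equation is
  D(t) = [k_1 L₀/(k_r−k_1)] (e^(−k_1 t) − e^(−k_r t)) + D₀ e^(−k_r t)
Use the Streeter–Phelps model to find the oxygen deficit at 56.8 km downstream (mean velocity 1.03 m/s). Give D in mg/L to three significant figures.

Travel time t = x/v = 56.8 km / (1.03 m/s) = 56800 m / 1.03 m/s = 55150 s = 0.6383 d.
k_1 L₀/(k_r−k_1) = 0.280×17.1/(1.89−0.280) = 4.788/1.610 = 2.974 mg/L.
e^(−k_1 t) = e^(−0.280×0.6383) = 0.8363; e^(−k_r t) = e^(−1.89×0.6383) = 0.2993.
D = 2.974 × (0.8363 − 0.2993) + 0.954 × 0.2993 = 1.597 + 0.2855 = 1.883 mg/L.

D ≈ 1.88 mg/L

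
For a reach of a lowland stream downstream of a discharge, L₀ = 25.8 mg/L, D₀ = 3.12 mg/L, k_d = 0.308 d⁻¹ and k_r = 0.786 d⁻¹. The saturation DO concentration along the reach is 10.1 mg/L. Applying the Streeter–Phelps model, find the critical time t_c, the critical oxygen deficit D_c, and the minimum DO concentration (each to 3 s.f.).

t_c ≈ 1.53 d; D_c ≈ 6.32 mg/L; min DO ≈ 3.78 mg/L

t_c = [1/(k_r−k_d)] ln[(k_r/k_d)(1 − D₀(k_r−k_d)/(k_d L₀))]
= [1/(0.786−0.308)] ln[(0.786/0.308)(1 − 3.12×0.4780/(0.308×25.8))]
= (1/0.4780) ln[2.552 × 0.8123] = 2.092 × ln(2.073) = 2.092 × 0.7290 = 1.525 d.
L(t_c) = L₀ e^(−k_d t_c) = 25.8 × 0.6252 = 16.13 mg/L, and at the critical point k_r D_c = k_d L, so D_c = (0.308/0.786) × 16.13 = 6.320 mg/L.
Minimum DO = C_s − D_c = 10.1 − 6.320 = 3.780 mg/L.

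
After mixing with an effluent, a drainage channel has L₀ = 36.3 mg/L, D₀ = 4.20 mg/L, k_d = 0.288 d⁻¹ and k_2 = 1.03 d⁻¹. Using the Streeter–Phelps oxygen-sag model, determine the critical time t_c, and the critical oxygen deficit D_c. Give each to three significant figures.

At the critical point dD/dt = 0, so k_d L₀ e^(−k_d t) = k_2 D. Substituting D(t) from the Streeter–Phelps equation and solving for t gives
t_c = ln[(k_2/k_d)(1 − D₀(k_2−k_d)/(k_d L₀))] / (k_2−k_d).
Here k_2−k_d = 0.7420 d⁻¹ and 1 − D₀(k_2−k_d)/(k_d L₀) = 1 − 4.20×0.7420/(0.288×36.3) = 0.7019, so
t_c = ln(3.576 × 0.7019) / 0.7420 = 0.9204 / 0.7420 = 1.240 d.
L(t_c) = L₀ e^(−k_d t_c) = 36.3 × 0.6996 = 25.40 mg/L, and at the critical point k_2 D_c = k_d L, so D_c = (0.288/1.03) × 25.40 = 7.101 mg/L.

t_c ≈ 1.24 d; D_c ≈ 7.10 mg/L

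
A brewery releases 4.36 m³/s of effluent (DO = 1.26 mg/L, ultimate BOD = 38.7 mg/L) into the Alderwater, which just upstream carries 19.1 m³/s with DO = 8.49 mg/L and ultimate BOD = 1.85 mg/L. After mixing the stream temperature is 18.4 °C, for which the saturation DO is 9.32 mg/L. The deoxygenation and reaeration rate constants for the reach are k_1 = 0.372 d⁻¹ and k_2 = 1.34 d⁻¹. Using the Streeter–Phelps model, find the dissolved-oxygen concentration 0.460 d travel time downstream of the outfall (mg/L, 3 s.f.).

Mixed DO = (19.1×8.49 + 4.36×1.26)/(19.1+4.36) = 167.7/23.46 = 7.146 mg/L.
Mixed L₀ = (19.1×1.85 + 4.36×38.7)/(23.46) = 204.1/23.46 = 8.699 mg/L.
Initial deficit D₀ = C_s − DO₀ = 9.32 − 7.146 = 2.174 mg/L.
D(0.460) = [0.372×8.699/(1.34−0.372)](e^(−0.372×0.460) − e^(−1.34×0.460)) + 2.174 e^(−1.34×0.460)
= 3.343 × (0.8427 − 0.5399) + 2.174 × 0.5399 = 2.186 mg/L.
DO = 9.32 − 2.186 = 7.134 mg/L.

DO ≈ 7.13 mg/L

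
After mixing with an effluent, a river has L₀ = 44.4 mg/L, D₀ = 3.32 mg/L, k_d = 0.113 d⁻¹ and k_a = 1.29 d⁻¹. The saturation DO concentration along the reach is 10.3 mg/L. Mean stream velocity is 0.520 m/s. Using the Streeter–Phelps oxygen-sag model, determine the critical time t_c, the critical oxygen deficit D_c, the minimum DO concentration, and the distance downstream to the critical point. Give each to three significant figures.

t_c ≈ 0.787 d; D_c ≈ 3.56 mg/L; min DO ≈ 6.74 mg/L; x_c ≈ 35.4 km

t_c = [1/(k_a−k_d)] ln[(k_a/k_d)(1 − D₀(k_a−k_d)/(k_d L₀))]
= [1/(1.29−0.113)] ln[(1.29/0.113)(1 − 3.32×1.177/(0.113×44.4))]
= (1/1.177) ln[11.42 × 0.2212] = 0.8496 × ln(2.525) = 0.8496 × 0.9261 = 0.7868 d.
D_c = (k_d/k_a) L₀ e^(−k_d t_c) = (0.113/1.29) × 44.4 × e^(−0.113×0.7868) = 0.08760 × 44.4 × 0.9149 = 3.558 mg/L.
Minimum DO = C_s − D_c = 10.3 − 3.558 = 6.742 mg/L.
x_c = v t_c = 0.520 m/s × 0.7868 d × 86400 s/d = 35350 m ≈ 35.4 km.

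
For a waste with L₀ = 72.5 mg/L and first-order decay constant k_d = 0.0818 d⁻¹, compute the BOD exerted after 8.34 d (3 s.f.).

y ≈ 35.9 mg/L

y_t = L₀(1 − e^(−k_d t)) = 72.5 × (1 − e^(−0.0818×8.34))
= 72.5 × (1 − 0.5055) = 72.5 × 0.4945 = 35.85 mg/L.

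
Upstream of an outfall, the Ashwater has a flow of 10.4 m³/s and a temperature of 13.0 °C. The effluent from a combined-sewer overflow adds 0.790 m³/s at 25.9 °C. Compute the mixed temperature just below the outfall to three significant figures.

Flow-weighted mixing: C = (Q_r C_r + Q_w C_w)/(Q_r + Q_w)
= (10.4×13.0 + 0.790×25.9)/(10.4 + 0.790) = 155.7/11.19 = 13.91 °C.

13.9 °C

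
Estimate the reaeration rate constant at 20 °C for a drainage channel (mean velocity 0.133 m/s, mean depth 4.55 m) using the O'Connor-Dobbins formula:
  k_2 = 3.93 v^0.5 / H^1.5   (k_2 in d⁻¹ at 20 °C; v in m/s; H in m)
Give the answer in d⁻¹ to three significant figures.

k_2 ≈ 0.148 d⁻¹

k_2 = 3.93 × 0.133^0.5 / 4.55^1.5 = 3.93 × 0.3647 / 9.705 = 0.1477 d⁻¹.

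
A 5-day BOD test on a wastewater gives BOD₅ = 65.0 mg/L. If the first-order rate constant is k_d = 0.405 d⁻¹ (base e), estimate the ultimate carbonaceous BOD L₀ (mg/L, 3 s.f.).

BOD₅ = L₀(1 − e^(−5k_d)) ⇒ L₀ = BOD₅ / (1 − e^(−5×0.405))
= 65.0 / (1 − 0.1320) = 65.0 / 0.8680 = 74.88 mg/L.

L₀ ≈ 74.9 mg/L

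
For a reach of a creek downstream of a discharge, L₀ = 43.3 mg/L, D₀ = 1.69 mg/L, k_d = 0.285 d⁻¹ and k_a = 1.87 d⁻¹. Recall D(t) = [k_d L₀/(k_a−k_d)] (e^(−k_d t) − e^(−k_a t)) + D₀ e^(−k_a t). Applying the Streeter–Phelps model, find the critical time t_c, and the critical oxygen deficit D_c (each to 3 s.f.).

t_c ≈ 1.03 d; D_c ≈ 4.92 mg/L

With k_a/k_d = 6.561 and 1 − D₀(k_a−k_d)/(k_d L₀) = 0.7829,
t_c = ln(6.561 × 0.7829) / (1.87 − 0.285) = ln(5.137) / 1.585 = 1.637/1.585 = 1.032 d.
L(t_c) = L₀ e^(−k_d t_c) = 43.3 × 0.7451 = 32.26 mg/L, and at the critical point k_a D_c = k_d L, so D_c = (0.285/1.87) × 32.26 = 4.917 mg/L.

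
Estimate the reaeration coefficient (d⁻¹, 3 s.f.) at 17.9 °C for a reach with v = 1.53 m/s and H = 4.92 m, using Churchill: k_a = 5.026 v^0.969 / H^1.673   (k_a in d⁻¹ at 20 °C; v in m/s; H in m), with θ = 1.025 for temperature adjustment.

k_a ≈ 0.501 d⁻¹

k_a(20) = 5.026 × 1.53^0.969 / 4.92^1.673 = 5.026 × 1.510 / 14.38 = 0.5279 d⁻¹.
k_a(17.9) = 0.5279 × 1.025^(17.9−20) = 0.5279 × 0.9495 = 0.5012 d⁻¹.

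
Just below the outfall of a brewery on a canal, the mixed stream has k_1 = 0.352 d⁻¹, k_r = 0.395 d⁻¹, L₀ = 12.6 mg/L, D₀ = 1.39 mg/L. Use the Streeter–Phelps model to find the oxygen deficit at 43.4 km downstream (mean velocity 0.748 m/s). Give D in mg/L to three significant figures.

Travel time t = x/v = 43.4 km / (0.748 m/s) = 43400 m / 0.748 m/s = 58020 s = 0.6715 d.
k_1 L₀/(k_r−k_1) = 0.352×12.6/(0.395−0.352) = 4.435/0.04300 = 103.1 mg/L.
e^(−k_1 t) = e^(−0.352×0.6715) = 0.7895; e^(−k_r t) = e^(−0.395×0.6715) = 0.7670.
D = 103.1 × (0.7895 − 0.7670) + 1.39 × 0.7670 = 2.318 + 1.066 = 3.384 mg/L.

D ≈ 3.38 mg/L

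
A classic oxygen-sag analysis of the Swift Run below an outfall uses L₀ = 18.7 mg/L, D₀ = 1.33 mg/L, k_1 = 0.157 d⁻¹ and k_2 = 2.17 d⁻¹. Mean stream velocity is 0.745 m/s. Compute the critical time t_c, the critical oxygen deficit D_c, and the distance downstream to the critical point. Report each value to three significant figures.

t_c ≈ 0.0978 d; D_c ≈ 1.33 mg/L; x_c ≈ 6.29 km

t_c = [1/(k_2−k_1)] ln[(k_2/k_1)(1 − D₀(k_2−k_1)/(k_1 L₀))]
= [1/(2.17−0.157)] ln[(2.17/0.157)(1 − 1.33×2.013/(0.157×18.7))]
= (1/2.013) ln[13.82 × 0.08809] = 0.4968 × ln(1.217) = 0.4968 × 0.1968 = 0.09776 d.
L(t_c) = L₀ e^(−k_1 t_c) = 18.7 × 0.9848 = 18.42 mg/L, and at the critical point k_2 D_c = k_1 L, so D_c = (0.157/2.17) × 18.42 = 1.332 mg/L.
x_c = v t_c = 0.745 m/s × 0.09776 d × 86400 s/d = 6293 m ≈ 6.29 km.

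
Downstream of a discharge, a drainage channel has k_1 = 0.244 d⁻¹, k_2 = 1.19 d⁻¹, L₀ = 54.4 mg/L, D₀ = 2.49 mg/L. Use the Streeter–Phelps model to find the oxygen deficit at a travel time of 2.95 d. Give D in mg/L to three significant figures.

D ≈ 6.49 mg/L

k_1 L₀/(k_2−k_1) = 0.244×54.4/(1.19−0.244) = 13.27/0.9460 = 14.03 mg/L.
e^(−k_1 t) = e^(−0.244×2.950) = 0.4868; e^(−k_2 t) = e^(−1.19×2.950) = 0.02988.
D = 14.03 × (0.4868 − 0.02988) + 2.49 × 0.02988 = 6.412 + 0.07441 = 6.486 mg/L.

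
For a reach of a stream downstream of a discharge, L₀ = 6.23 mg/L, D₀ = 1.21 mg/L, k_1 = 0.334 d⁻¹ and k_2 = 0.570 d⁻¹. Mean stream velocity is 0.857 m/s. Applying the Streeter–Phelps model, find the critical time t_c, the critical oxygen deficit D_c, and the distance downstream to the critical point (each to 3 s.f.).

At the critical point dD/dt = 0, so k_1 L₀ e^(−k_1 t) = k_2 D. Substituting D(t) from the Streeter–Phelps equation and solving for t gives
t_c = ln[(k_2/k_1)(1 − D₀(k_2−k_1)/(k_1 L₀))] / (k_2−k_1).
Here k_2−k_1 = 0.2360 d⁻¹ and 1 − D₀(k_2−k_1)/(k_1 L₀) = 1 − 1.21×0.2360/(0.334×6.23) = 0.8628, so
t_c = ln(1.707 × 0.8628) / 0.2360 = 0.3869 / 0.2360 = 1.639 d.
L(t_c) = L₀ e^(−k_1 t_c) = 6.23 × 0.5784 = 3.603 mg/L, and at the critical point k_2 D_c = k_1 L, so D_c = (0.334/0.570) × 3.603 = 2.111 mg/L.
x_c = v t_c = 0.857 m/s × 1.639 d × 86400 s/d = 121400 m ≈ 121 km.

t_c ≈ 1.64 d; D_c ≈ 2.11 mg/L; x_c ≈ 121 km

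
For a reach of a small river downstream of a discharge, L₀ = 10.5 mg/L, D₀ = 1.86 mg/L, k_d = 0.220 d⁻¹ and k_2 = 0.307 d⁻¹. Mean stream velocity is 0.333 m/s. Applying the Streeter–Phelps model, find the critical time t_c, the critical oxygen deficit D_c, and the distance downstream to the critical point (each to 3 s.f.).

t_c = [1/(k_2−k_d)] ln[(k_2/k_d)(1 − D₀(k_2−k_d)/(k_d L₀))]
= [1/(0.307−0.220)] ln[(0.307/0.220)(1 − 1.86×0.08700/(0.220×10.5))]
= (1/0.08700) ln[1.395 × 0.9299] = 11.49 × ln(1.298) = 11.49 × 0.2606 = 2.995 d.
D_c = (k_d/k_2) L₀ e^(−k_d t_c) = (0.220/0.307) × 10.5 × e^(−0.220×2.995) = 0.7166 × 10.5 × 0.5174 = 3.893 mg/L.
x_c = v t_c = 0.333 m/s × 2.995 d × 86400 s/d = 86180 m ≈ 86.2 km.

t_c ≈ 3.00 d; D_c ≈ 3.89 mg/L; x_c ≈ 86.2 km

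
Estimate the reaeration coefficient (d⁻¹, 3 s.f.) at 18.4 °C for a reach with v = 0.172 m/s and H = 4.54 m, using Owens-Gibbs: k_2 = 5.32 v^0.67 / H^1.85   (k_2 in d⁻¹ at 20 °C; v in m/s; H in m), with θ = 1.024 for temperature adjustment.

k_2(20) = 5.32 × 0.172^0.67 / 4.54^1.85 = 5.32 × 0.3075 / 16.43 = 0.09958 d⁻¹.
k_2(18.4) = 0.09958 × 1.024^(18.4−20) = 0.09958 × 0.9628 = 0.09587 d⁻¹.

k_2 ≈ 0.0959 d⁻¹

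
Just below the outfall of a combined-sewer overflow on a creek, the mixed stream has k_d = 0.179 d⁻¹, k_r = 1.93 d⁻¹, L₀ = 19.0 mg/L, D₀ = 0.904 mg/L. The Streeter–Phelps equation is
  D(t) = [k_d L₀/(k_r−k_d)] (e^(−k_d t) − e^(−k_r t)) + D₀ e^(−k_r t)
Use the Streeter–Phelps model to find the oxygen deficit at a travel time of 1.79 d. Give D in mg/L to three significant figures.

k_d L₀/(k_r−k_d) = 0.179×19.0/(1.93−0.179) = 3.401/1.751 = 1.942 mg/L.
e^(−k_d t) = e^(−0.179×1.790) = 0.7259; e^(−k_r t) = e^(−1.93×1.790) = 0.03160.
D = 1.942 × (0.7259 − 0.03160) + 0.904 × 0.03160 = 1.348 + 0.02856 = 1.377 mg/L.

D ≈ 1.38 mg/L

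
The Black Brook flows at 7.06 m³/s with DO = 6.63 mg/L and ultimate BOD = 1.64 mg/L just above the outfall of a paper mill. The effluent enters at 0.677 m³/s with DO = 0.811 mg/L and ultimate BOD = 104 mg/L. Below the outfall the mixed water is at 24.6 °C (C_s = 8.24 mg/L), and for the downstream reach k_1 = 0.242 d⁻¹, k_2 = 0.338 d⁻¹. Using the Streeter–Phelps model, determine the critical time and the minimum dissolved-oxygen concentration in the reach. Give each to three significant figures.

t_c ≈ 2.62 d; minimum DO ≈ 4.21 mg/L

Mixed DO = (7.06×6.63 + 0.677×0.811)/(7.06+0.677) = 47.36/7.737 = 6.121 mg/L.
Mixed L₀ = (7.06×1.64 + 0.677×104)/(7.737) = 81.99/7.737 = 10.60 mg/L.
Initial deficit D₀ = C_s − DO₀ = 8.24 − 6.121 = 2.119 mg/L.
t_c = (1/0.09600) ln[(0.338/0.242)(1 − 2.119×0.09600/(0.242×10.60))] = 10.42 × ln(1.286) = 2.619 d.
D_c = (0.242/0.338) × 10.60 × e^(−0.242×2.619) = 0.7160 × 10.60 × 0.5305 = 4.025 mg/L.
Minimum DO = 8.24 − 4.025 = 4.215 mg/L.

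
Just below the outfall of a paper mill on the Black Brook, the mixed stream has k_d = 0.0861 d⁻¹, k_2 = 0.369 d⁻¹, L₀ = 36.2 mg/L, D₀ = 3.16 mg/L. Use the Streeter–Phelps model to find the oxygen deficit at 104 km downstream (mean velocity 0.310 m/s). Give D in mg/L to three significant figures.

Travel time t = x/v = 104 km / (0.310 m/s) = 104000 m / 0.310 m/s = 335500 s = 3.883 d.
k_d L₀/(k_2−k_d) = 0.0861×36.2/(0.369−0.0861) = 3.117/0.2829 = 11.02 mg/L.
e^(−k_d t) = e^(−0.0861×3.883) = 0.7158; e^(−k_2 t) = e^(−0.369×3.883) = 0.2386.
D = 11.02 × (0.7158 − 0.2386) + 3.16 × 0.2386 = 5.257 + 0.7541 = 6.011 mg/L.

D ≈ 6.01 mg/L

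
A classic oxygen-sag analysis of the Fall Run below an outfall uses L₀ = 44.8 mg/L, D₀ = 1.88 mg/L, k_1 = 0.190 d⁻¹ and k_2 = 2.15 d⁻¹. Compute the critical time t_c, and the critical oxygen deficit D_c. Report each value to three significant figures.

t_c ≈ 0.948 d; D_c ≈ 3.31 mg/L

With k_2/k_1 = 11.32 and 1 − D₀(k_2−k_1)/(k_1 L₀) = 0.5671,
t_c = ln(11.32 × 0.5671) / (2.15 − 0.190) = ln(6.417) / 1.960 = 1.859/1.960 = 0.9485 d.
L(t_c) = L₀ e^(−k_1 t_c) = 44.8 × 0.8351 = 37.41 mg/L, and at the critical point k_2 D_c = k_1 L, so D_c = (0.190/2.15) × 37.41 = 3.306 mg/L.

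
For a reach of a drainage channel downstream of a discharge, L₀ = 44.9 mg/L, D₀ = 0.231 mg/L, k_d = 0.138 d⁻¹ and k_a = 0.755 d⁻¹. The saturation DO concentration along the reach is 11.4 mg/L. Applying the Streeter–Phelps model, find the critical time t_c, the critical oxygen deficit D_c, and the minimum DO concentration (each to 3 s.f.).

t_c = [1/(k_a−k_d)] ln[(k_a/k_d)(1 − D₀(k_a−k_d)/(k_d L₀))]
= [1/(0.755−0.138)] ln[(0.755/0.138)(1 − 0.231×0.6170/(0.138×44.9))]
= (1/0.6170) ln[5.471 × 0.9770] = 1.621 × ln(5.345) = 1.621 × 1.676 = 2.717 d.
D_c = (k_d/k_a) L₀ e^(−k_d t_c) = (0.138/0.755) × 44.9 × e^(−0.138×2.717) = 0.1828 × 44.9 × 0.6874 = 5.641 mg/L.
Minimum DO = C_s − D_c = 11.4 − 5.641 = 5.759 mg/L.

t_c ≈ 2.72 d; D_c ≈ 5.64 mg/L; min DO ≈ 5.76 mg/L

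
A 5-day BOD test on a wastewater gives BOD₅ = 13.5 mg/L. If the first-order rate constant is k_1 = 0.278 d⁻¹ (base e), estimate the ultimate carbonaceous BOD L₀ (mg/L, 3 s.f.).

BOD₅ = L₀(1 − e^(−5k_1)) ⇒ L₀ = BOD₅ / (1 − e^(−5×0.278))
= 13.5 / (1 − 0.2491) = 13.5 / 0.7509 = 17.98 mg/L.

L₀ ≈ 18.0 mg/L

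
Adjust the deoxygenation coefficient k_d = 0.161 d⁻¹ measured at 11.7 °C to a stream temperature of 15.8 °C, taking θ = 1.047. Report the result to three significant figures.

k_d(T₂) = k_d(T₁) · θ^(T₂−T₁) = 0.161 × 1.047^(15.8−11.7)
= 0.161 × 1.047^4.10 = 0.161 × 1.207 = 0.1944 d⁻¹.

k_d ≈ 0.194 d⁻¹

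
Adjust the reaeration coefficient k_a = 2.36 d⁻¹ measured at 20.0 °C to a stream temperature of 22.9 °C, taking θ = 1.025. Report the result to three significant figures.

k_a(T₂) = k_a(T₁) · θ^(T₂−T₁) = 2.36 × 1.025^(22.9−20.0)
= 2.36 × 1.025^2.90 = 2.36 × 1.074 = 2.535 d⁻¹.

k_a ≈ 2.54 d⁻¹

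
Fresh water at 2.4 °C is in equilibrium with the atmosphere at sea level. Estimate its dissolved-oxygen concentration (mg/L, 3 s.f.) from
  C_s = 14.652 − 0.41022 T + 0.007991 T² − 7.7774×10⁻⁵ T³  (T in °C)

C_s ≈ 13.7 mg/L

C_s = 14.652 − 0.41022×2.4 + 0.007991×2.4² − 7.7774×10⁻⁵×2.4³ = 13.71 mg/L.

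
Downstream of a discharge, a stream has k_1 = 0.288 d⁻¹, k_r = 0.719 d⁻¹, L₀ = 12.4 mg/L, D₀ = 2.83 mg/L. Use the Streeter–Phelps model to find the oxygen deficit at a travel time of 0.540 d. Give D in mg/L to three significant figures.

k_1 L₀/(k_r−k_1) = 0.288×12.4/(0.719−0.288) = 3.571/0.4310 = 8.286 mg/L.
e^(−k_1 t) = e^(−0.288×0.5400) = 0.8560; e^(−k_r t) = e^(−0.719×0.5400) = 0.6782.
D = 8.286 × (0.8560 − 0.6782) + 2.83 × 0.6782 = 1.473 + 1.919 = 3.392 mg/L.

D ≈ 3.39 mg/L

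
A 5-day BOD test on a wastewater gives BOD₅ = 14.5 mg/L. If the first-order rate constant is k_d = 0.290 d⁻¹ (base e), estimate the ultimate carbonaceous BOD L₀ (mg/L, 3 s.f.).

L₀ ≈ 18.9 mg/L

BOD₅ = L₀(1 − e^(−5k_d)) ⇒ L₀ = BOD₅ / (1 − e^(−5×0.290))
= 14.5 / (1 − 0.2346) = 14.5 / 0.7654 = 18.94 mg/L.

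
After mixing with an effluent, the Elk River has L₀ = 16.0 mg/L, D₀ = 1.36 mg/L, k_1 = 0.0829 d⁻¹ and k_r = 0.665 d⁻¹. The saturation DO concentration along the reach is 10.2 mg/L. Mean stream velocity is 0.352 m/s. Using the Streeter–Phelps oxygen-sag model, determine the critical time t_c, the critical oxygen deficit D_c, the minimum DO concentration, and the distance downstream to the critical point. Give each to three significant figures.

t_c = [1/(k_r−k_1)] ln[(k_r/k_1)(1 − D₀(k_r−k_1)/(k_1 L₀))]
= [1/(0.665−0.0829)] ln[(0.665/0.0829)(1 − 1.36×0.5821/(0.0829×16.0))]
= (1/0.5821) ln[8.022 × 0.4032] = 1.718 × ln(3.234) = 1.718 × 1.174 = 2.016 d.
L(t_c) = L₀ e^(−k_1 t_c) = 16.0 × 0.8461 = 13.54 mg/L, and at the critical point k_r D_c = k_1 L, so D_c = (0.0829/0.665) × 13.54 = 1.688 mg/L.
Minimum DO = C_s − D_c = 10.2 − 1.688 = 8.512 mg/L.
x_c = v t_c = 0.352 m/s × 2.016 d × 86400 s/d = 61320 m ≈ 61.3 km.

t_c ≈ 2.02 d; D_c ≈ 1.69 mg/L; min DO ≈ 8.51 mg/L; x_c ≈ 61.3 km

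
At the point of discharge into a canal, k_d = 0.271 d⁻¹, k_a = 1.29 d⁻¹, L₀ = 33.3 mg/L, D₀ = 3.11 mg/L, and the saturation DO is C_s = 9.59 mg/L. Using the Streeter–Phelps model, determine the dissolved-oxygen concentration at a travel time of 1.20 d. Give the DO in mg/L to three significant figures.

k_d L₀/(k_a−k_d) = 0.271×33.3/(1.29−0.271) = 9.024/1.019 = 8.856 mg/L.
e^(−k_d t) = e^(−0.271×1.200) = 0.7224; e^(−k_a t) = e^(−1.29×1.200) = 0.2127.
D = 8.856 × (0.7224 − 0.2127) + 3.11 × 0.2127 = 4.514 + 0.6614 = 5.175 mg/L.
DO = C_s − D = 9.59 − 5.175 = 4.415 mg/L.

DO ≈ 4.41 mg/L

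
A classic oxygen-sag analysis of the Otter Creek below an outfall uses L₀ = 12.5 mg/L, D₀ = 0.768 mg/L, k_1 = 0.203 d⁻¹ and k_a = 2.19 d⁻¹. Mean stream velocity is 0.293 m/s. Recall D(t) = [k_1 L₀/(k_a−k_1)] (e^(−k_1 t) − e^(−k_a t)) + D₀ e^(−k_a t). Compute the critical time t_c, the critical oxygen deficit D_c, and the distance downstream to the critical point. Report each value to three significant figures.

t_c ≈ 0.734 d; D_c ≈ 0.998 mg/L; x_c ≈ 18.6 km

At the critical point dD/dt = 0, so k_1 L₀ e^(−k_1 t) = k_a D. Substituting D(t) from the Streeter–Phelps equation and solving for t gives
t_c = ln[(k_a/k_1)(1 − D₀(k_a−k_1)/(k_1 L₀))] / (k_a−k_1).
Here k_a−k_1 = 1.987 d⁻¹ and 1 − D₀(k_a−k_1)/(k_1 L₀) = 1 − 0.768×1.987/(0.203×12.5) = 0.3986, so
t_c = ln(10.79 × 0.3986) / 1.987 = 1.459 / 1.987 = 0.7341 d.
D_c = (k_1/k_a) L₀ e^(−k_1 t_c) = (0.203/2.19) × 12.5 × e^(−0.203×0.7341) = 0.09269 × 12.5 × 0.8615 = 0.9983 mg/L.
x_c = v t_c = 0.293 m/s × 0.7341 d × 86400 s/d = 18580 m ≈ 18.6 km.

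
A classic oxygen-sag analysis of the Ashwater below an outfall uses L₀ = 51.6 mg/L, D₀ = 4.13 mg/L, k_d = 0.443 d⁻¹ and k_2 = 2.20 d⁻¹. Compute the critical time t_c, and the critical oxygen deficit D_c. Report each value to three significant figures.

At the critical point dD/dt = 0, so k_d L₀ e^(−k_d t) = k_2 D. Substituting D(t) from the Streeter–Phelps equation and solving for t gives
t_c = ln[(k_2/k_d)(1 − D₀(k_2−k_d)/(k_d L₀))] / (k_2−k_d).
Here k_2−k_d = 1.757 d⁻¹ and 1 − D₀(k_2−k_d)/(k_d L₀) = 1 − 4.13×1.757/(0.443×51.6) = 0.6826, so
t_c = ln(4.966 × 0.6826) / 1.757 = 1.221 / 1.757 = 0.6948 d.
D_c = (k_d/k_2) L₀ e^(−k_d t_c) = (0.443/2.20) × 51.6 × e^(−0.443×0.6948) = 0.2014 × 51.6 × 0.7351 = 7.638 mg/L.

t_c ≈ 0.695 d; D_c ≈ 7.64 mg/L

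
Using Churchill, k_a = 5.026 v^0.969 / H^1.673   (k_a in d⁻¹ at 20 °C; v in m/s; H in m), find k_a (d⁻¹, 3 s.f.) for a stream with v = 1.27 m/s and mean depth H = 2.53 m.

k_a ≈ 1.34 d⁻¹

k_a = 5.026 × 1.27^0.969 / 2.53^1.673 = 5.026 × 1.261 / 4.725 = 1.341 d⁻¹.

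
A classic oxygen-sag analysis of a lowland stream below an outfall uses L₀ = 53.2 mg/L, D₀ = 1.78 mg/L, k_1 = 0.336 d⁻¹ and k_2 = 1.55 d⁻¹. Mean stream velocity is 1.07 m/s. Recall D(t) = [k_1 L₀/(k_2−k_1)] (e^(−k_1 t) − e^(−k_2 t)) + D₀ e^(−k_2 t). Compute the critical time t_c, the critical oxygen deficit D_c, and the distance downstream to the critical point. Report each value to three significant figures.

t_c ≈ 1.15 d; D_c ≈ 7.83 mg/L; x_c ≈ 107 km

t_c = [1/(k_2−k_1)] ln[(k_2/k_1)(1 − D₀(k_2−k_1)/(k_1 L₀))]
= [1/(1.55−0.336)] ln[(1.55/0.336)(1 − 1.78×1.214/(0.336×53.2))]
= (1/1.214) ln[4.613 × 0.8791] = 0.8237 × ln(4.055) = 0.8237 × 1.400 = 1.153 d.
L(t_c) = L₀ e^(−k_1 t_c) = 53.2 × 0.6788 = 36.11 mg/L, and at the critical point k_2 D_c = k_1 L, so D_c = (0.336/1.55) × 36.11 = 7.828 mg/L.
x_c = v t_c = 1.07 m/s × 1.153 d × 86400 s/d = 106600 m ≈ 107 km.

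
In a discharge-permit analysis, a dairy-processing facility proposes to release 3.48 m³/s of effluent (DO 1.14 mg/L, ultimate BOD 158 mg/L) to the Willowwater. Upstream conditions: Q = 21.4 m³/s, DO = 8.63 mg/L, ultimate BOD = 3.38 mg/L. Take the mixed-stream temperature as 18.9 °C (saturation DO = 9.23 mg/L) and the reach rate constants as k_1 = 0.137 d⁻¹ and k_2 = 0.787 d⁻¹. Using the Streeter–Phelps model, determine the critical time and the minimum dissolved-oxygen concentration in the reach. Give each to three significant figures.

t_c ≈ 2.11 d; minimum DO ≈ 5.97 mg/L

Mixed DO = (21.4×8.63 + 3.48×1.14)/(21.4+3.48) = 188.6/24.88 = 7.582 mg/L.
Mixed L₀ = (21.4×3.38 + 3.48×158)/(24.88) = 622.2/24.88 = 25.01 mg/L.
Initial deficit D₀ = C_s − DO₀ = 9.23 − 7.582 = 1.648 mg/L.
t_c = (1/0.6500) ln[(0.787/0.137)(1 − 1.648×0.6500/(0.137×25.01))] = 1.538 × ln(3.949) = 2.113 d.
D_c = (0.137/0.787) × 25.01 × e^(−0.137×2.113) = 0.1741 × 25.01 × 0.7487 = 3.259 mg/L.
Minimum DO = 9.23 − 3.259 = 5.971 mg/L.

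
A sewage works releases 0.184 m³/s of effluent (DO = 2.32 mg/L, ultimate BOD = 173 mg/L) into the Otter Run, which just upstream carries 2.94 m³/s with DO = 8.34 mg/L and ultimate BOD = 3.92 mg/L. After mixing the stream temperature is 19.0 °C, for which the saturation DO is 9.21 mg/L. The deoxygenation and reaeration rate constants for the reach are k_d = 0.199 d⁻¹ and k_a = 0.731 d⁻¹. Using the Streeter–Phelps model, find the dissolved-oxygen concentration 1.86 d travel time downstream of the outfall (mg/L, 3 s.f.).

DO ≈ 6.64 mg/L

Mixed DO = (2.94×8.34 + 0.184×2.32)/(2.94+0.184) = 24.95/3.124 = 7.985 mg/L.
Mixed L₀ = (2.94×3.92 + 0.184×173)/(3.124) = 43.36/3.124 = 13.88 mg/L.
Initial deficit D₀ = C_s − DO₀ = 9.21 − 7.985 = 1.225 mg/L.
D(1.86) = [0.199×13.88/(0.731−0.199)](e^(−0.199×1.86) − e^(−0.731×1.86)) + 1.225 e^(−0.731×1.86)
= 5.191 × (0.6906 − 0.2567) + 1.225 × 0.2567 = 2.567 mg/L.
DO = 9.21 − 2.567 = 6.643 mg/L.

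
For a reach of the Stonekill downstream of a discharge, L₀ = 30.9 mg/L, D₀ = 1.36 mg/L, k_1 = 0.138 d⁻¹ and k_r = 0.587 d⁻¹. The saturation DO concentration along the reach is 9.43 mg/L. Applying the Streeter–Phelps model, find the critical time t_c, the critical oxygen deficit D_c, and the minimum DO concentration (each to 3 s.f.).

t_c ≈ 2.88 d; D_c ≈ 4.88 mg/L; min DO ≈ 4.55 mg/L

At the critical point dD/dt = 0, so k_1 L₀ e^(−k_1 t) = k_r D. Substituting D(t) from the Streeter–Phelps equation and solving for t gives
t_c = ln[(k_r/k_1)(1 − D₀(k_r−k_1)/(k_1 L₀))] / (k_r−k_1).
Here k_r−k_1 = 0.4490 d⁻¹ and 1 − D₀(k_r−k_1)/(k_1 L₀) = 1 − 1.36×0.4490/(0.138×30.9) = 0.8568, so
t_c = ln(4.254 × 0.8568) / 0.4490 = 1.293 / 0.4490 = 2.880 d.
L(t_c) = L₀ e^(−k_1 t_c) = 30.9 × 0.6720 = 20.77 mg/L, and at the critical point k_r D_c = k_1 L, so D_c = (0.138/0.587) × 20.77 = 4.882 mg/L.
Minimum DO = C_s − D_c = 9.43 − 4.882 = 4.548 mg/L.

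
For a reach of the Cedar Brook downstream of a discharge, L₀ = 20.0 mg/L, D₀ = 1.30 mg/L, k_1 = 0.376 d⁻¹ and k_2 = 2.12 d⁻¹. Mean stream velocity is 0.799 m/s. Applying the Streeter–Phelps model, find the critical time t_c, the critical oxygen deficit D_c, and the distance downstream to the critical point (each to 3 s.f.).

With k_2/k_1 = 5.638 and 1 − D₀(k_2−k_1)/(k_1 L₀) = 0.6985,
t_c = ln(5.638 × 0.6985) / (2.12 − 0.376) = ln(3.938) / 1.744 = 1.371/1.744 = 0.7860 d.
D_c = (k_1/k_2) L₀ e^(−k_1 t_c) = (0.376/2.12) × 20.0 × e^(−0.376×0.7860) = 0.1774 × 20.0 × 0.7441 = 2.640 mg/L.
x_c = v t_c = 0.799 m/s × 0.7860 d × 86400 s/d = 54260 m ≈ 54.3 km.

t_c ≈ 0.786 d; D_c ≈ 2.64 mg/L; x_c ≈ 54.3 km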